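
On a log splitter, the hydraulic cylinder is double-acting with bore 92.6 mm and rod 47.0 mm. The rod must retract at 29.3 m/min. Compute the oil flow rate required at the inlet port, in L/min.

Rod-side annular area A_ann = π/4 × (92.6² − 47.0²) = 5000 mm^2
Q = A × v

Q ≈ 146 L/min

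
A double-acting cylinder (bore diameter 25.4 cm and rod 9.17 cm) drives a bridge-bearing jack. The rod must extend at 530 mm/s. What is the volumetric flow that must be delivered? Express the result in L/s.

Q ≈ 26.9 L/s

Cap-side area A_cap = π/4 × (25.4 cm)² = 506.7 cm^2
Q = A × v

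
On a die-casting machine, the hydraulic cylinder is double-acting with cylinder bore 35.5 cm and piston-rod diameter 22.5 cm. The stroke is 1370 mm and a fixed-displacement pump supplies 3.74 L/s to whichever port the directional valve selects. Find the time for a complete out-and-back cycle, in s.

Cap-side area A_cap = π/4 × (35.5 cm)² = 989.8 cm^2
Rod-side annular area A_ann = π/4 × (35.5² − 22.5²) = 592.2 cm^2
t_ext = A_cap·L/Q = 36.26 s
t_ret = A_ann·L/Q = 21.69 s
t_cycle = t_ext + t_ret

t ≈ 57.9 s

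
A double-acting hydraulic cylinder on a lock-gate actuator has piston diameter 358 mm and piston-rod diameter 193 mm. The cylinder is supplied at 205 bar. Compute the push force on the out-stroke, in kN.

F ≈ 2060 kN

Cap-side area A_cap = π/4 × (358 mm)² = 1.007e5 mm^2
F = P × A_cap = 205 bar × A_cap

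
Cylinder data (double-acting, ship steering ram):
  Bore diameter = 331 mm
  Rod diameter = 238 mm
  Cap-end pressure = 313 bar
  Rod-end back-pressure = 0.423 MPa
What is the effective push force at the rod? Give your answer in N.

F ≈ 2.68e6 N

Cap-side area A_cap = π/4 × (331 mm)² = 86050 mm^2
Rod-side annular area A_ann = π/4 × (331² − 238²) = 41560 mm^2
Net thrust = P_cap·A_cap − P_rod·A_ann = 2.693e6 N − 17580 N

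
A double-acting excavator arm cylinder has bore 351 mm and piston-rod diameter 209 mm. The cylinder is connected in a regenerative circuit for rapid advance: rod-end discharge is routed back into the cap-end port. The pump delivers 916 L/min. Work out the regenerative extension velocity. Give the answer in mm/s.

In regeneration the rod-end outflow joins the pump flow into the cap end, so the net volume the pump must supply per unit advance equals the rod cross-section area.
Rod cross-section A_rod = π/4 × (209 mm)² = 34310 mm^2
v = Q_pump / A_rod

v ≈ 445 mm/s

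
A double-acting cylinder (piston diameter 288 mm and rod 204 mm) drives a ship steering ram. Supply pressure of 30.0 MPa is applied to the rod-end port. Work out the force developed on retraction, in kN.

F ≈ 974 kN

Rod-side annular area A_ann = π/4 × (288² − 204²) = 32460 mm^2
On retraction the pressure acts on the annular area (bore minus rod).
F = P × A_ann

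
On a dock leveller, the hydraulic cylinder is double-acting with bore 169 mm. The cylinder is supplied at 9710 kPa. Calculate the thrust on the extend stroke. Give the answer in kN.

Cap-side area A_cap = π/4 × (169 mm)² = 22430 mm^2
F = P × A_cap = 9710 kPa × A_cap

F ≈ 218 kN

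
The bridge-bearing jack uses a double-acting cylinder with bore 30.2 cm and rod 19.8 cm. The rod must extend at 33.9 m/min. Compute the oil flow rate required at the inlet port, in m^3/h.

Q ≈ 146 m^3/h

Cap-side area A_cap = π/4 × (30.2 cm)² = 716.3 cm^2
Q = A × v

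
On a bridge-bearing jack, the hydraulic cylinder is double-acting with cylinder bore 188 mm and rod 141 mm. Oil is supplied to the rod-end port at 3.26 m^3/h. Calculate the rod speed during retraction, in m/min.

v ≈ 4.47 m/min

Rod-side annular area A_ann = π/4 × (188² − 141²) = 12140 mm^2
Flow into the rod-end port fills the annular volume.
v = Q / A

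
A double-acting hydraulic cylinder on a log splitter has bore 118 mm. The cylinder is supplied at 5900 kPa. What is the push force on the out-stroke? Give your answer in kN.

F ≈ 64.5 kN

Cap-side area A_cap = π/4 × (118 mm)² = 10940 mm^2
F = P × A_cap = 5900 kPa × A_cap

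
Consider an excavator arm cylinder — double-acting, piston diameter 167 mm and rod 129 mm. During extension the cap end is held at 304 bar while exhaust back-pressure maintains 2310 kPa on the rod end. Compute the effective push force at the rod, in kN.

Cap-side area A_cap = π/4 × (167 mm)² = 21900 mm^2
Rod-side annular area A_ann = π/4 × (167² − 129²) = 8834 mm^2
Net thrust = P_cap·A_cap − P_rod·A_ann = 665.9 kN − 20.41 kN

F ≈ 645 kN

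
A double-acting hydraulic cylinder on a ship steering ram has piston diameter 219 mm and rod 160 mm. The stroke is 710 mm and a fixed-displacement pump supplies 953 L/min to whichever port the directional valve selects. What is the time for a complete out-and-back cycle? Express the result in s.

Cap-side area A_cap = π/4 × (219 mm)² = 37670 mm^2
Rod-side annular area A_ann = π/4 × (219² − 160²) = 17560 mm^2
t_ext = A_cap·L/Q = 1.684 s
t_ret = A_ann·L/Q = 0.7851 s
t_cycle = t_ext + t_ret

t ≈ 2.47 s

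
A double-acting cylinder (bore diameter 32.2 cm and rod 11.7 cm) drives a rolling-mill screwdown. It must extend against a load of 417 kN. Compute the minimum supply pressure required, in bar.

Cap-side area A_cap = π/4 × (32.2 cm)² = 814.3 cm^2
P = F / A = 417 kN / A

P ≈ 51.2 bar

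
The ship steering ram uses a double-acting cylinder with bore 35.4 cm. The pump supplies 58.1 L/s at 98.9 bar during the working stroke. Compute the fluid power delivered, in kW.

Hydraulic power = P × Q

W ≈ 575 kW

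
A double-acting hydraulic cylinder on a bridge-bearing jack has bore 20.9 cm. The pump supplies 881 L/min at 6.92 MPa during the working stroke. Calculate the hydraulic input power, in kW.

Hydraulic power = P × Q

W ≈ 102 kW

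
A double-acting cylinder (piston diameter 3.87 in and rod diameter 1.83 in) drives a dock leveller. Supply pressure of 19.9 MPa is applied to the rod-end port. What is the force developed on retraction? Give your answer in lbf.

F ≈ 26400 lbf

Rod-side annular area A_ann = π/4 × (3.87² − 1.83²) = 9.133 in^2
On retraction the pressure acts on the annular area (bore minus rod).
F = P × A_ann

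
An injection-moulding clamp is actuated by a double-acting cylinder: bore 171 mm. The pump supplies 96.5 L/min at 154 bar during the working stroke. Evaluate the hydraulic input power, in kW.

Hydraulic power = P × Q

W ≈ 24.8 kW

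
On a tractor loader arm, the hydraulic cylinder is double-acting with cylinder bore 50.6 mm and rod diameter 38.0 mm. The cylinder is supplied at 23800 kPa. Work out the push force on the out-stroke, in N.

F ≈ 47900 N

Cap-side area A_cap = π/4 × (50.6 mm)² = 2011 mm^2
F = P × A_cap = 23800 kPa × A_cap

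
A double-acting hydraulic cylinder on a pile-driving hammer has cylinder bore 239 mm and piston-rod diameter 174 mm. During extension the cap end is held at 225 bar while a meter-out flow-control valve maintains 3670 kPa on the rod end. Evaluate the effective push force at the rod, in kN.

F ≈ 932 kN

Cap-side area A_cap = π/4 × (239 mm)² = 44860 mm^2
Rod-side annular area A_ann = π/4 × (239² − 174²) = 21080 mm^2
Net thrust = P_cap·A_cap − P_rod·A_ann = 1009 kN − 77.38 kN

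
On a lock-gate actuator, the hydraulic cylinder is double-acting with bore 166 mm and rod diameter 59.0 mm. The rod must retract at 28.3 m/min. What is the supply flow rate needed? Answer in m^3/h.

Q ≈ 32.1 m^3/h

Rod-side annular area A_ann = π/4 × (166² − 59.0²) = 18910 mm^2
Q = A × v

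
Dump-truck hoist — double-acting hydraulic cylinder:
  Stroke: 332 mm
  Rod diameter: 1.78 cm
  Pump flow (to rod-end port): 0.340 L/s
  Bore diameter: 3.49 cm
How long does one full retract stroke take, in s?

Rod-side annular area A_ann = π/4 × (3.49² − 1.78²) = 7.078 cm^2
Swept volume V = A × L; t = V / Q = A·L / Q

t ≈ 0.691 s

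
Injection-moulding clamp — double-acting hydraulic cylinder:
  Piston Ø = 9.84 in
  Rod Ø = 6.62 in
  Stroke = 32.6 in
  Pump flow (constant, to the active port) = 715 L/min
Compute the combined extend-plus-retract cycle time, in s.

t ≈ 5.28 s

Cap-side area A_cap = π/4 × (9.84 in)² = 76.05 in^2
Rod-side annular area A_ann = π/4 × (9.84² − 6.62²) = 41.63 in^2
t_ext = A_cap·L/Q = 3.409 s
t_ret = A_ann·L/Q = 1.866 s
t_cycle = t_ext + t_ret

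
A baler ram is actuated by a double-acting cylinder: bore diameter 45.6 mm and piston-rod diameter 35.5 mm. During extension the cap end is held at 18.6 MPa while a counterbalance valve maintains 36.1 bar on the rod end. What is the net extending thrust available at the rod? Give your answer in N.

F ≈ 28100 N

Cap-side area A_cap = π/4 × (45.6 mm)² = 1633 mm^2
Rod-side annular area A_ann = π/4 × (45.6² − 35.5²) = 643.3 mm^2
Net thrust = P_cap·A_cap − P_rod·A_ann = 30380 N − 2322 N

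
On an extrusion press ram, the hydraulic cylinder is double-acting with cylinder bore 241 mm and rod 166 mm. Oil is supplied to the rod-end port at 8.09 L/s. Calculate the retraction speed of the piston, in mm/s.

v ≈ 337 mm/s

Rod-side annular area A_ann = π/4 × (241² − 166²) = 23970 mm^2
Flow into the rod-end port fills the annular volume.
v = Q / A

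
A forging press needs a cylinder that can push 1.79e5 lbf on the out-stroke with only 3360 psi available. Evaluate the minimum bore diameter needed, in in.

D ≈ 8.24 in

Extension force acts on the full piston face: F = P × (π/4)D².
D = √(4F / (πP)) = √(4 × 1.79e5 lbf / (π × 3360 psi))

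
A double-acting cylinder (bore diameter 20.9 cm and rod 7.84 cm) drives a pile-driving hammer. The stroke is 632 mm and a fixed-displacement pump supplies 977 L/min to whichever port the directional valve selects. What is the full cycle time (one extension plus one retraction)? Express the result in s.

Cap-side area A_cap = π/4 × (20.9 cm)² = 343.1 cm^2
Rod-side annular area A_ann = π/4 × (20.9² − 7.84²) = 294.8 cm^2
t_ext = A_cap·L/Q = 1.332 s
t_ret = A_ann·L/Q = 1.144 s
t_cycle = t_ext + t_ret

t ≈ 2.48 s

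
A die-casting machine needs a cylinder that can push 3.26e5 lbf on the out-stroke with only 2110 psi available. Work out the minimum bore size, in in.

Extension force acts on the full piston face: F = P × (π/4)D².
D = √(4F / (πP)) = √(4 × 3.26e5 lbf / (π × 2110 psi))

D ≈ 14.0 in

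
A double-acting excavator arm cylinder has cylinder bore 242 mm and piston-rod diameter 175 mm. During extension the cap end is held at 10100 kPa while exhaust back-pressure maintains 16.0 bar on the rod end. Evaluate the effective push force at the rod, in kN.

Cap-side area A_cap = π/4 × (242 mm)² = 46000 mm^2
Rod-side annular area A_ann = π/4 × (242² − 175²) = 21940 mm^2
Net thrust = P_cap·A_cap − P_rod·A_ann = 464.6 kN − 35.11 kN

F ≈ 429 kN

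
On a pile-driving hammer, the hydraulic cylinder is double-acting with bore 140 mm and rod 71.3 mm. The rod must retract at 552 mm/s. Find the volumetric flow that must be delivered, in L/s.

Rod-side annular area A_ann = π/4 × (140² − 71.3²) = 11400 mm^2
Q = A × v

Q ≈ 6.29 L/s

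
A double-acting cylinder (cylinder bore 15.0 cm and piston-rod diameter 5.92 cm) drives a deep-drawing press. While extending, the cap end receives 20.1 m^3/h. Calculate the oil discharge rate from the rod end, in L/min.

Q_out ≈ 283 L/min

Cap-side area A_cap = π/4 × (15.0 cm)² = 176.7 cm^2
Rod-side annular area A_ann = π/4 × (15.0² − 5.92²) = 149.2 cm^2
Piston speed v = Q_in/A_cap; rod-end outflow Q_out = v × A_ann = Q_in × A_ann/A_cap.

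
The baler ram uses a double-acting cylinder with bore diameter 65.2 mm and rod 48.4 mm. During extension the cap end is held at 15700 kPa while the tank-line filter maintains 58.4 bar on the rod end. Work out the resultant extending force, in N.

Cap-side area A_cap = π/4 × (65.2 mm)² = 3339 mm^2
Rod-side annular area A_ann = π/4 × (65.2² − 48.4²) = 1499 mm^2
Net thrust = P_cap·A_cap − P_rod·A_ann = 52420 N − 8754 N

F ≈ 43700 N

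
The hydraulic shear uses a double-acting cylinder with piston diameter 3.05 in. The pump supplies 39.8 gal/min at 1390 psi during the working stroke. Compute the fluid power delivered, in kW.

Hydraulic power = P × Q

W ≈ 24.1 kW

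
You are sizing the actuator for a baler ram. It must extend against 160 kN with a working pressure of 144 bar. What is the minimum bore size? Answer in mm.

D ≈ 119 mm

Extension force acts on the full piston face: F = P × (π/4)D².
D = √(4F / (πP)) = √(4 × 160 kN / (π × 144 bar))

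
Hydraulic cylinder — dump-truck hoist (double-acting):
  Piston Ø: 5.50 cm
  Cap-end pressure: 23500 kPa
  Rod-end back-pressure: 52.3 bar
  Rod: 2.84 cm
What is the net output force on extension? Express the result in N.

F ≈ 46700 N

Cap-side area A_cap = π/4 × (5.50 cm)² = 23.76 cm^2
Rod-side annular area A_ann = π/4 × (5.50² − 2.84²) = 17.42 cm^2
Net thrust = P_cap·A_cap − P_rod·A_ann = 55830 N − 9113 N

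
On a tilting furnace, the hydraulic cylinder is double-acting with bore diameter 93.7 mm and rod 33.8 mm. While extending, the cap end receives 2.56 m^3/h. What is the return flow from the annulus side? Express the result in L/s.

Q_out ≈ 0.619 L/s

Cap-side area A_cap = π/4 × (93.7 mm)² = 6896 mm^2
Rod-side annular area A_ann = π/4 × (93.7² − 33.8²) = 5998 mm^2
Piston speed v = Q_in/A_cap; rod-end outflow Q_out = v × A_ann = Q_in × A_ann/A_cap.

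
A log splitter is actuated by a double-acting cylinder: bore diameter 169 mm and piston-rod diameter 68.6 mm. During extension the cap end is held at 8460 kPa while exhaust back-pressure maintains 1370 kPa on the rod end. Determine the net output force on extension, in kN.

Cap-side area A_cap = π/4 × (169 mm)² = 22430 mm^2
Rod-side annular area A_ann = π/4 × (169² − 68.6²) = 18740 mm^2
Net thrust = P_cap·A_cap − P_rod·A_ann = 189.8 kN − 25.67 kN

F ≈ 164 kN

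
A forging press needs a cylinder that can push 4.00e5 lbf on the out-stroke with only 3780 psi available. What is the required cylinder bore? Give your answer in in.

D ≈ 11.6 in

Extension force acts on the full piston face: F = P × (π/4)D².
D = √(4F / (πP)) = √(4 × 4.00e5 lbf / (π × 3780 psi))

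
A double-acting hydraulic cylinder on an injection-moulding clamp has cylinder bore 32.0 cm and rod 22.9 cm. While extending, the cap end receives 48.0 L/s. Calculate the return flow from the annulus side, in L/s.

Q_out ≈ 23.4 L/s

Cap-side area A_cap = π/4 × (32.0 cm)² = 804.2 cm^2
Rod-side annular area A_ann = π/4 × (32.0² − 22.9²) = 392.4 cm^2
Piston speed v = Q_in/A_cap; rod-end outflow Q_out = v × A_ann = Q_in × A_ann/A_cap.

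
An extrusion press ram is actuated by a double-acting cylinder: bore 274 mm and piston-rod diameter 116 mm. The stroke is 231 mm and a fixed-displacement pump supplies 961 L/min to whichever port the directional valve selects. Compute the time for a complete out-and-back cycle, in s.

Cap-side area A_cap = π/4 × (274 mm)² = 58960 mm^2
Rod-side annular area A_ann = π/4 × (274² − 116²) = 48400 mm^2
t_ext = A_cap·L/Q = 0.8504 s
t_ret = A_ann·L/Q = 0.6980 s
t_cycle = t_ext + t_ret

t ≈ 1.55 s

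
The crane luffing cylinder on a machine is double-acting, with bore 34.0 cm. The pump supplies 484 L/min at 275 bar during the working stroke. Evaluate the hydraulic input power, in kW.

Hydraulic power = P × Q

W ≈ 222 kW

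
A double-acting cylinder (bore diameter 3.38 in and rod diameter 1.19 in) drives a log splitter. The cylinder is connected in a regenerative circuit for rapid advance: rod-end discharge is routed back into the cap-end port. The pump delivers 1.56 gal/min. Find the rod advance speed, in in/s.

v ≈ 5.40 in/s

In regeneration the rod-end outflow joins the pump flow into the cap end, so the net volume the pump must supply per unit advance equals the rod cross-section area.
Rod cross-section A_rod = π/4 × (1.19 in)² = 1.112 in^2
v = Q_pump / A_rod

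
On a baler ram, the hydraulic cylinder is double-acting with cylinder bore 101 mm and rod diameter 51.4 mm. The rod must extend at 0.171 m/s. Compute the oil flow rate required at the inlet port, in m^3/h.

Cap-side area A_cap = π/4 × (101 mm)² = 8012 mm^2
Q = A × v

Q ≈ 4.93 m^3/h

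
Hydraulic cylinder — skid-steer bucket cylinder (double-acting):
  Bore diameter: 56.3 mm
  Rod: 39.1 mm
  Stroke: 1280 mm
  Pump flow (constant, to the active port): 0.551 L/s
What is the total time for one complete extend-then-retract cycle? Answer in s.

Cap-side area A_cap = π/4 × (56.3 mm)² = 2489 mm^2
Rod-side annular area A_ann = π/4 × (56.3² − 39.1²) = 1289 mm^2
t_ext = A_cap·L/Q = 5.783 s
t_ret = A_ann·L/Q = 2.994 s
t_cycle = t_ext + t_ret

t ≈ 8.78 s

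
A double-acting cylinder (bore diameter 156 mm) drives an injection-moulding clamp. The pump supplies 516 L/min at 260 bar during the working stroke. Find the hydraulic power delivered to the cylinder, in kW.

W ≈ 224 kW

Hydraulic power = P × Q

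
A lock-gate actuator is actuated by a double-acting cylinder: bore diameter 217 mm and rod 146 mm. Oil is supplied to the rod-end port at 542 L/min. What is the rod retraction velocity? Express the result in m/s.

Rod-side annular area A_ann = π/4 × (217² − 146²) = 20240 mm^2
Flow into the rod-end port fills the annular volume.
v = Q / A

v ≈ 0.446 m/s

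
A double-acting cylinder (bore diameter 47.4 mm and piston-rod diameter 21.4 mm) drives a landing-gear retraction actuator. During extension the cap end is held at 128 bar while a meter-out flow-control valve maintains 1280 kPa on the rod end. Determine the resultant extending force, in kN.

Cap-side area A_cap = π/4 × (47.4 mm)² = 1765 mm^2
Rod-side annular area A_ann = π/4 × (47.4² − 21.4²) = 1405 mm^2
Net thrust = P_cap·A_cap − P_rod·A_ann = 22.59 kN − 1.798 kN

F ≈ 20.8 kN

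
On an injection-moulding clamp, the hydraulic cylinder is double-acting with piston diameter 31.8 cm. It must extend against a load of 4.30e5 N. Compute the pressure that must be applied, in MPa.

Cap-side area A_cap = π/4 × (31.8 cm)² = 794.2 cm^2
P = F / A = 4.30e5 N / A

P ≈ 5.41 MPa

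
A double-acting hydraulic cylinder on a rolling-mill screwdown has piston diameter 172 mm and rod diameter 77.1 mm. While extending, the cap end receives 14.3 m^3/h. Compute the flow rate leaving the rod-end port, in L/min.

Q_out ≈ 190 L/min

Cap-side area A_cap = π/4 × (172 mm)² = 23240 mm^2
Rod-side annular area A_ann = π/4 × (172² − 77.1²) = 18570 mm^2
Piston speed v = Q_in/A_cap; rod-end outflow Q_out = v × A_ann = Q_in × A_ann/A_cap.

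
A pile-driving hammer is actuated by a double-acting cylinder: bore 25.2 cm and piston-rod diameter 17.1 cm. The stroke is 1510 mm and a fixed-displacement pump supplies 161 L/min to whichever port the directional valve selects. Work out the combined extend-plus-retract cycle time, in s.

t ≈ 43.2 s

Cap-side area A_cap = π/4 × (25.2 cm)² = 498.8 cm^2
Rod-side annular area A_ann = π/4 × (25.2² − 17.1²) = 269.1 cm^2
t_ext = A_cap·L/Q = 28.07 s
t_ret = A_ann·L/Q = 15.14 s
t_cycle = t_ext + t_ret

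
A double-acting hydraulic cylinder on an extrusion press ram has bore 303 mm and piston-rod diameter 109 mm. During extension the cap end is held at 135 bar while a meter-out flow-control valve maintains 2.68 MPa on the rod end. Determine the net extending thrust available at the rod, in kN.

Cap-side area A_cap = π/4 × (303 mm)² = 72110 mm^2
Rod-side annular area A_ann = π/4 × (303² − 109²) = 62780 mm^2
Net thrust = P_cap·A_cap − P_rod·A_ann = 973.4 kN − 168.2 kN

F ≈ 805 kN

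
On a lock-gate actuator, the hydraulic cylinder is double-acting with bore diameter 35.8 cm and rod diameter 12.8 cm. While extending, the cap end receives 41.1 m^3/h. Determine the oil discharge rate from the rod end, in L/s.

Cap-side area A_cap = π/4 × (35.8 cm)² = 1007 cm^2
Rod-side annular area A_ann = π/4 × (35.8² − 12.8²) = 877.9 cm^2
Piston speed v = Q_in/A_cap; rod-end outflow Q_out = v × A_ann = Q_in × A_ann/A_cap.

Q_out ≈ 9.96 L/s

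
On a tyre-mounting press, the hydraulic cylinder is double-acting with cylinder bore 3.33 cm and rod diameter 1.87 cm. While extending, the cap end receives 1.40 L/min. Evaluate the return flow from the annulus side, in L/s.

Cap-side area A_cap = π/4 × (3.33 cm)² = 8.709 cm^2
Rod-side annular area A_ann = π/4 × (3.33² − 1.87²) = 5.963 cm^2
Piston speed v = Q_in/A_cap; rod-end outflow Q_out = v × A_ann = Q_in × A_ann/A_cap.

Q_out ≈ 0.0160 L/s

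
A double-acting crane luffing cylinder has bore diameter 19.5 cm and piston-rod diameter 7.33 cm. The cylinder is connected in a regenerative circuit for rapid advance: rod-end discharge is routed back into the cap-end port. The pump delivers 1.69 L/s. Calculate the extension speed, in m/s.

In regeneration the rod-end outflow joins the pump flow into the cap end, so the net volume the pump must supply per unit advance equals the rod cross-section area.
Rod cross-section A_rod = π/4 × (7.33 cm)² = 42.20 cm^2
v = Q_pump / A_rod

v ≈ 0.400 m/s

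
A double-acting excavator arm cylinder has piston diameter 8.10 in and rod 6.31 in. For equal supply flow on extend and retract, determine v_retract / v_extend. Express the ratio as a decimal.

Cap-side area A_cap = π/4 × (8.10 in)² = 51.53 in^2
Rod-side annular area A_ann = π/4 × (8.10² − 6.31²) = 20.26 in^2
For equal Q, v ∝ 1/A, so v_ret/v_ext = A_cap/A_ann.

v_ret/v_ext ≈ 2.54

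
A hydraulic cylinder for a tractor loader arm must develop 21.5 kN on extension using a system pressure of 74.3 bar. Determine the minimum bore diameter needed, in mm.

D ≈ 60.7 mm

Extension force acts on the full piston face: F = P × (π/4)D².
D = √(4F / (πP)) = √(4 × 21.5 kN / (π × 74.3 bar))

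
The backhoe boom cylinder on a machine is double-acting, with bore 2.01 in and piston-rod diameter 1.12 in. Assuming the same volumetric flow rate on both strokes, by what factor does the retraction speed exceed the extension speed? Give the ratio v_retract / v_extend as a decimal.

Cap-side area A_cap = π/4 × (2.01 in)² = 3.173 in^2
Rod-side annular area A_ann = π/4 × (2.01² − 1.12²) = 2.188 in^2
For equal Q, v ∝ 1/A, so v_ret/v_ext = A_cap/A_ann.

v_ret/v_ext ≈ 1.45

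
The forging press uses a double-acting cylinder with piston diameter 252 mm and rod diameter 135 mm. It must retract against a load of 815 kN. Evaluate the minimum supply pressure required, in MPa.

Rod-side annular area A_ann = π/4 × (252² − 135²) = 35560 mm^2
Retraction: pressure acts on the annular area.
P = F / A = 815 kN / A

P ≈ 22.9 MPa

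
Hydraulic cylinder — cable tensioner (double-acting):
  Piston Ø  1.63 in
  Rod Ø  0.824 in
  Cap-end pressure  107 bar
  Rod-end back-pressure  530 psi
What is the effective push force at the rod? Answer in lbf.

F ≈ 2420 lbf

Cap-side area A_cap = π/4 × (1.63 in)² = 2.087 in^2
Rod-side annular area A_ann = π/4 × (1.63² − 0.824²) = 1.553 in^2
Net thrust = P_cap·A_cap − P_rod·A_ann = 3238 lbf − 823.3 lbf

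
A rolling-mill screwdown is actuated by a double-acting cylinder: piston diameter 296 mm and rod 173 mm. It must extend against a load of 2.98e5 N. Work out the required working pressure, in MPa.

Cap-side area A_cap = π/4 × (296 mm)² = 68810 mm^2
P = F / A = 2.98e5 N / A

P ≈ 4.33 MPa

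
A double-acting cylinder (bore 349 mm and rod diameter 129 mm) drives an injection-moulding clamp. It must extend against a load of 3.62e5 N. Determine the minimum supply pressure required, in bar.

P ≈ 37.8 bar

Cap-side area A_cap = π/4 × (349 mm)² = 95660 mm^2
P = F / A = 3.62e5 N / A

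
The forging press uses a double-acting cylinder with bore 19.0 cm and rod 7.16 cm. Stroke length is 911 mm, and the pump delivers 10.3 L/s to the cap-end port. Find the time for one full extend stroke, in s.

Cap-side area A_cap = π/4 × (19.0 cm)² = 283.5 cm^2
Swept volume V = A × L; t = V / Q = A·L / Q

t ≈ 2.51 s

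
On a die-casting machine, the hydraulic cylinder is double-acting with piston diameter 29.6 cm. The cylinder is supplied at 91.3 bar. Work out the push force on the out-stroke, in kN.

F ≈ 628 kN

Cap-side area A_cap = π/4 × (29.6 cm)² = 688.1 cm^2
F = P × A_cap = 91.3 bar × A_cap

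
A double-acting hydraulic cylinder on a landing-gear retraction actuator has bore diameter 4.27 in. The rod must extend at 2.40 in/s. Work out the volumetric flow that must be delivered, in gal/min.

Cap-side area A_cap = π/4 × (4.27 in)² = 14.32 in^2
Q = A × v

Q ≈ 8.93 gal/min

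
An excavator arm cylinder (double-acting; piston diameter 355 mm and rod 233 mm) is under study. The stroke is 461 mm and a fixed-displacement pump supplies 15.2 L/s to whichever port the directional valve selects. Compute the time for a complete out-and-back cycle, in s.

t ≈ 4.71 s

Cap-side area A_cap = π/4 × (355 mm)² = 98980 mm^2
Rod-side annular area A_ann = π/4 × (355² − 233²) = 56340 mm^2
t_ext = A_cap·L/Q = 3.002 s
t_ret = A_ann·L/Q = 1.709 s
t_cycle = t_ext + t_ret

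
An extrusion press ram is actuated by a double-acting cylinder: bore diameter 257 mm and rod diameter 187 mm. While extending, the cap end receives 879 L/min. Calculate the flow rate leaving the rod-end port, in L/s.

Cap-side area A_cap = π/4 × (257 mm)² = 51870 mm^2
Rod-side annular area A_ann = π/4 × (257² − 187²) = 24410 mm^2
Piston speed v = Q_in/A_cap; rod-end outflow Q_out = v × A_ann = Q_in × A_ann/A_cap.

Q_out ≈ 6.89 L/s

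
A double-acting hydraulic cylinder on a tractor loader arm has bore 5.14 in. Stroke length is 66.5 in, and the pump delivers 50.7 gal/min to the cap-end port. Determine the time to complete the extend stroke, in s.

Cap-side area A_cap = π/4 × (5.14 in)² = 20.75 in^2
Swept volume V = A × L; t = V / Q = A·L / Q

t ≈ 7.07 s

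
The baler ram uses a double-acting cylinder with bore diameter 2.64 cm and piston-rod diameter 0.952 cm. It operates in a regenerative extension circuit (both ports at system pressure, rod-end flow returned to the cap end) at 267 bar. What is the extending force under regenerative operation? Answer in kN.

F ≈ 1.90 kN

With equal pressure on both faces, forces on the annular region cancel; the net push is pressure × rod cross-section.
Rod cross-section A_rod = π/4 × (0.952 cm)² = 0.7118 cm^2
F = P × A_rod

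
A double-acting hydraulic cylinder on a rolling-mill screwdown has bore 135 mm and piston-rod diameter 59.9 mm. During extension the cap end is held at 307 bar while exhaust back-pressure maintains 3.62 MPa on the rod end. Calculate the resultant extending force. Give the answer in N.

Cap-side area A_cap = π/4 × (135 mm)² = 14310 mm^2
Rod-side annular area A_ann = π/4 × (135² − 59.9²) = 11500 mm^2
Net thrust = P_cap·A_cap − P_rod·A_ann = 4.394e5 N − 41620 N

F ≈ 3.98e5 N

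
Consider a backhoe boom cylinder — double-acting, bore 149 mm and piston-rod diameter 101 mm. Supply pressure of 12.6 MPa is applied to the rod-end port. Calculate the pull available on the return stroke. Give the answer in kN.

Rod-side annular area A_ann = π/4 × (149² − 101²) = 9425 mm^2
On retraction the pressure acts on the annular area (bore minus rod).
F = P × A_ann

F ≈ 119 kN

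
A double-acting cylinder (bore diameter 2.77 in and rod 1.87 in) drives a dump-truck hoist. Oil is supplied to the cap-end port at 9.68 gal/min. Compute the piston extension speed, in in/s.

Cap-side area A_cap = π/4 × (2.77 in)² = 6.026 in^2
v = Q / A

v ≈ 6.18 in/s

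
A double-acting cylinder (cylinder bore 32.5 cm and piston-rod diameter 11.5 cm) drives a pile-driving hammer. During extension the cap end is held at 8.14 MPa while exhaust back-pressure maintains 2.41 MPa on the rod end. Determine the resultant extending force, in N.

F ≈ 5.00e5 N

Cap-side area A_cap = π/4 × (32.5 cm)² = 829.6 cm^2
Rod-side annular area A_ann = π/4 × (32.5² − 11.5²) = 725.7 cm^2
Net thrust = P_cap·A_cap − P_rod·A_ann = 6.753e5 N − 1.749e5 N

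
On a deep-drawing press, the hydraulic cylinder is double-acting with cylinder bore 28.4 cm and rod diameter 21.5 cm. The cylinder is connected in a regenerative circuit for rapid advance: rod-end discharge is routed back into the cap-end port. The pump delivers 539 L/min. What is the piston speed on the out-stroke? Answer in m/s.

v ≈ 0.247 m/s

In regeneration the rod-end outflow joins the pump flow into the cap end, so the net volume the pump must supply per unit advance equals the rod cross-section area.
Rod cross-section A_rod = π/4 × (21.5 cm)² = 363.1 cm^2
v = Q_pump / A_rod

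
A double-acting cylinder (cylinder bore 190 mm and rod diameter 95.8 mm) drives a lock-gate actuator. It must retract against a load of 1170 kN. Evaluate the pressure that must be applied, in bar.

Rod-side annular area A_ann = π/4 × (190² − 95.8²) = 21140 mm^2
Retraction: pressure acts on the annular area.
P = F / A = 1170 kN / A

P ≈ 553 bar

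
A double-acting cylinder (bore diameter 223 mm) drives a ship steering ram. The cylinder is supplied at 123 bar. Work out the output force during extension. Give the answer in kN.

F ≈ 480 kN

Cap-side area A_cap = π/4 × (223 mm)² = 39060 mm^2
F = P × A_cap = 123 bar × A_cap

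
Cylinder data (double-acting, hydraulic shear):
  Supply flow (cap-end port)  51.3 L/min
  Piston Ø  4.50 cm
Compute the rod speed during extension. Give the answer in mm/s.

v ≈ 538 mm/s

Cap-side area A_cap = π/4 × (4.50 cm)² = 15.90 cm^2
v = Q / A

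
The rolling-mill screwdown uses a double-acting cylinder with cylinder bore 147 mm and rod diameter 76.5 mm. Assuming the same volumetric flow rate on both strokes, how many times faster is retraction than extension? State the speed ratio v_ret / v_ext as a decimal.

Cap-side area A_cap = π/4 × (147 mm)² = 16970 mm^2
Rod-side annular area A_ann = π/4 × (147² − 76.5²) = 12380 mm^2
For equal Q, v ∝ 1/A, so v_ret/v_ext = A_cap/A_ann.

v_ret/v_ext ≈ 1.37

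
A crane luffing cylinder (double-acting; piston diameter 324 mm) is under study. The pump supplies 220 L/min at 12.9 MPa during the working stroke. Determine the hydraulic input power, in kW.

W ≈ 47.3 kW

Hydraulic power = P × Q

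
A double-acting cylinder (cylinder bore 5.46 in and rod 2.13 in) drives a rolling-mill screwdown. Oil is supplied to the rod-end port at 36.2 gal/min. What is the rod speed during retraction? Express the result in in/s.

v ≈ 7.02 in/s

Rod-side annular area A_ann = π/4 × (5.46² − 2.13²) = 19.85 in^2
Flow into the rod-end port fills the annular volume.
v = Q / A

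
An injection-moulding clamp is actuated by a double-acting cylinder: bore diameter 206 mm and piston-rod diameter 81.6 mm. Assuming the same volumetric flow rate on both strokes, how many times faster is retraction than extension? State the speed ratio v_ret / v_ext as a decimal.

Cap-side area A_cap = π/4 × (206 mm)² = 33330 mm^2
Rod-side annular area A_ann = π/4 × (206² − 81.6²) = 28100 mm^2
For equal Q, v ∝ 1/A, so v_ret/v_ext = A_cap/A_ann.

v_ret/v_ext ≈ 1.19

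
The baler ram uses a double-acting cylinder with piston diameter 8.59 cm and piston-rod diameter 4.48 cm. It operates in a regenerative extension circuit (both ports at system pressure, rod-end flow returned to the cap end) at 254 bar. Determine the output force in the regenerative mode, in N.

F ≈ 40000 N

With equal pressure on both faces, forces on the annular region cancel; the net push is pressure × rod cross-section.
Rod cross-section A_rod = π/4 × (4.48 cm)² = 15.76 cm^2
F = P × A_rod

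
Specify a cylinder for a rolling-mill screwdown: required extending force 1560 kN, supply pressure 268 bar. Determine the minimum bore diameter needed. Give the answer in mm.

D ≈ 272 mm

Extension force acts on the full piston face: F = P × (π/4)D².
D = √(4F / (πP)) = √(4 × 1560 kN / (π × 268 bar))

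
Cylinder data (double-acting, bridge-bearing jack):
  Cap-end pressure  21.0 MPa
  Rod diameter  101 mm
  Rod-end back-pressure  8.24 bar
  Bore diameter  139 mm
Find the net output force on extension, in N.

F ≈ 3.13e5 N

Cap-side area A_cap = π/4 × (139 mm)² = 15170 mm^2
Rod-side annular area A_ann = π/4 × (139² − 101²) = 7163 mm^2
Net thrust = P_cap·A_cap − P_rod·A_ann = 3.187e5 N − 5902 N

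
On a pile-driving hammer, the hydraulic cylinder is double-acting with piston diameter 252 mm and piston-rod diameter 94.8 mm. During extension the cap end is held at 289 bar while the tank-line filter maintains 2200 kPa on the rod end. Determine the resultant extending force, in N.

Cap-side area A_cap = π/4 × (252 mm)² = 49880 mm^2
Rod-side annular area A_ann = π/4 × (252² − 94.8²) = 42820 mm^2
Net thrust = P_cap·A_cap − P_rod·A_ann = 1.441e6 N − 94200 N

F ≈ 1.35e6 N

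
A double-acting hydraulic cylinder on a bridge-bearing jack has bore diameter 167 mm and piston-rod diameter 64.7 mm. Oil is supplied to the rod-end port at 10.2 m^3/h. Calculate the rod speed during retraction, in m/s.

Rod-side annular area A_ann = π/4 × (167² − 64.7²) = 18620 mm^2
Flow into the rod-end port fills the annular volume.
v = Q / A

v ≈ 0.152 m/s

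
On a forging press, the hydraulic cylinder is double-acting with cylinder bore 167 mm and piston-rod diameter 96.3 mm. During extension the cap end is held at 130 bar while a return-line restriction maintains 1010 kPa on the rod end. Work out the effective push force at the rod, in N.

F ≈ 2.70e5 N

Cap-side area A_cap = π/4 × (167 mm)² = 21900 mm^2
Rod-side annular area A_ann = π/4 × (167² − 96.3²) = 14620 mm^2
Net thrust = P_cap·A_cap − P_rod·A_ann = 2.848e5 N − 14770 N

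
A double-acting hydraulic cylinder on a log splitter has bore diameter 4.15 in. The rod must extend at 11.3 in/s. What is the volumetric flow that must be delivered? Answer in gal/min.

Cap-side area A_cap = π/4 × (4.15 in)² = 13.53 in^2
Q = A × v

Q ≈ 39.7 gal/min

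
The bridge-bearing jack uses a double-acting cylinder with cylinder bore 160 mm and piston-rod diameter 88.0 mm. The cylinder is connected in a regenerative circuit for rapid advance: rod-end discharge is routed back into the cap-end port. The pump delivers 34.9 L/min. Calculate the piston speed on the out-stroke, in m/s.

In regeneration the rod-end outflow joins the pump flow into the cap end, so the net volume the pump must supply per unit advance equals the rod cross-section area.
Rod cross-section A_rod = π/4 × (88.0 mm)² = 6082 mm^2
v = Q_pump / A_rod

v ≈ 0.0956 m/s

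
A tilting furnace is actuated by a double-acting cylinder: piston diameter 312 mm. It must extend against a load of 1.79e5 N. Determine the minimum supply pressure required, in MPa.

P ≈ 2.34 MPa

Cap-side area A_cap = π/4 × (312 mm)² = 76450 mm^2
P = F / A = 1.79e5 N / A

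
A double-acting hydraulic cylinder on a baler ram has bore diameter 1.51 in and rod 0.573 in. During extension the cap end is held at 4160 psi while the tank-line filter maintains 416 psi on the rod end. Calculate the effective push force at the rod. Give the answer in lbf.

Cap-side area A_cap = π/4 × (1.51 in)² = 1.791 in^2
Rod-side annular area A_ann = π/4 × (1.51² − 0.573²) = 1.533 in^2
Net thrust = P_cap·A_cap − P_rod·A_ann = 7450 lbf − 637.7 lbf

F ≈ 6810 lbf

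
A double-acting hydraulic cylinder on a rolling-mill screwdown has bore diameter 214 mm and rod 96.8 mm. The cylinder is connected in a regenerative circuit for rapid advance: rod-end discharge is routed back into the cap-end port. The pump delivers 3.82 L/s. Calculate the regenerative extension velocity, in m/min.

v ≈ 31.1 m/min

In regeneration the rod-end outflow joins the pump flow into the cap end, so the net volume the pump must supply per unit advance equals the rod cross-section area.
Rod cross-section A_rod = π/4 × (96.8 mm)² = 7359 mm^2
v = Q_pump / A_rod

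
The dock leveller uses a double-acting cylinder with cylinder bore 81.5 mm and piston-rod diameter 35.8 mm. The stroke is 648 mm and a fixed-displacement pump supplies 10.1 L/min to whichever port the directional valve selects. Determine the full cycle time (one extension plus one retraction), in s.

Cap-side area A_cap = π/4 × (81.5 mm)² = 5217 mm^2
Rod-side annular area A_ann = π/4 × (81.5² − 35.8²) = 4210 mm^2
t_ext = A_cap·L/Q = 20.08 s
t_ret = A_ann·L/Q = 16.21 s
t_cycle = t_ext + t_ret

t ≈ 36.3 s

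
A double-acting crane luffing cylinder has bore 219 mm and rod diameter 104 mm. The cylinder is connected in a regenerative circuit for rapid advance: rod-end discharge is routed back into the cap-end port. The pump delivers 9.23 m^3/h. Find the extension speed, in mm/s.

v ≈ 302 mm/s

In regeneration the rod-end outflow joins the pump flow into the cap end, so the net volume the pump must supply per unit advance equals the rod cross-section area.
Rod cross-section A_rod = π/4 × (104 mm)² = 8495 mm^2
v = Q_pump / A_rod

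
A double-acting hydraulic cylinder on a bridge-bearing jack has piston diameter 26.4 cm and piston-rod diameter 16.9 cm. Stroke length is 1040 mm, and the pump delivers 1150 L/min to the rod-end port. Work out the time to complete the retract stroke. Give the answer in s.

t ≈ 1.75 s

Rod-side annular area A_ann = π/4 × (26.4² − 16.9²) = 323.1 cm^2
Swept volume V = A × L; t = V / Q = A·L / Q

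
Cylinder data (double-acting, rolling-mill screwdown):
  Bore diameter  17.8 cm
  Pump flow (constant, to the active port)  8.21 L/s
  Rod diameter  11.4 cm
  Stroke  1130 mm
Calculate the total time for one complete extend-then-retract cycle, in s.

Cap-side area A_cap = π/4 × (17.8 cm)² = 248.8 cm^2
Rod-side annular area A_ann = π/4 × (17.8² − 11.4²) = 146.8 cm^2
t_ext = A_cap·L/Q = 3.425 s
t_ret = A_ann·L/Q = 2.020 s
t_cycle = t_ext + t_ret

t ≈ 5.45 s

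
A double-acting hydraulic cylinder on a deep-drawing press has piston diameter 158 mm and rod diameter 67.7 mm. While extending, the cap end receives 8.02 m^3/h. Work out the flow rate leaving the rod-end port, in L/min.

Cap-side area A_cap = π/4 × (158 mm)² = 19610 mm^2
Rod-side annular area A_ann = π/4 × (158² − 67.7²) = 16010 mm^2
Piston speed v = Q_in/A_cap; rod-end outflow Q_out = v × A_ann = Q_in × A_ann/A_cap.

Q_out ≈ 109 L/min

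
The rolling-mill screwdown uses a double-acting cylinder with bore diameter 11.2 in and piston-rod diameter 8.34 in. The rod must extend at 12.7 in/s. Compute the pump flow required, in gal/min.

Cap-side area A_cap = π/4 × (11.2 in)² = 98.52 in^2
Q = A × v

Q ≈ 325 gal/min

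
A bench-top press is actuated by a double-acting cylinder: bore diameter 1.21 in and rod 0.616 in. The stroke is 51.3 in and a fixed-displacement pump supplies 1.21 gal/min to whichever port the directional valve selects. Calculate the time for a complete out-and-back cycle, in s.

t ≈ 22.0 s

Cap-side area A_cap = π/4 × (1.21 in)² = 1.150 in^2
Rod-side annular area A_ann = π/4 × (1.21² − 0.616²) = 0.8519 in^2
t_ext = A_cap·L/Q = 12.66 s
t_ret = A_ann·L/Q = 9.381 s
t_cycle = t_ext + t_ret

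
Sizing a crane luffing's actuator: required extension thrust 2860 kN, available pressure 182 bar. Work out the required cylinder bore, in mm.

D ≈ 447 mm

Extension force acts on the full piston face: F = P × (π/4)D².
D = √(4F / (πP)) = √(4 × 2860 kN / (π × 182 bar))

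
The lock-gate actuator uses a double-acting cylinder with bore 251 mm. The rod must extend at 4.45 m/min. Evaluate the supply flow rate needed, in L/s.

Q ≈ 3.67 L/s

Cap-side area A_cap = π/4 × (251 mm)² = 49480 mm^2
Q = A × v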